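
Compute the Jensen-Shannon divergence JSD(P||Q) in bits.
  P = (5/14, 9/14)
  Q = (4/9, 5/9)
0.0057 bits

Jensen-Shannon divergence is:
JSD(P||Q) = 0.5 × D_KL(P||M) + 0.5 × D_KL(Q||M)
where M = 0.5 × (P + Q) is the mixture distribution.

M = 0.5 × (5/14, 9/14) + 0.5 × (4/9, 5/9) = (0.400794, 0.599206)

D_KL(P||M) = 0.0058 bits
D_KL(Q||M) = 0.0057 bits

JSD(P||Q) = 0.5 × 0.0058 + 0.5 × 0.0057 = 0.0057 bits

Unlike KL divergence, JSD is symmetric and bounded: 0 ≤ JSD ≤ log(2).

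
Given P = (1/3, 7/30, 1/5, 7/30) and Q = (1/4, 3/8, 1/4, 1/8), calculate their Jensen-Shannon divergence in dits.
0.0091 dits

Jensen-Shannon divergence is:
JSD(P||Q) = 0.5 × D_KL(P||M) + 0.5 × D_KL(Q||M)
where M = 0.5 × (P + Q) is the mixture distribution.

M = 0.5 × (1/3, 7/30, 1/5, 7/30) + 0.5 × (1/4, 3/8, 1/4, 1/8) = (7/24, 0.304167, 9/40, 0.179167)

D_KL(P||M) = 0.0090 dits
D_KL(Q||M) = 0.0093 dits

JSD(P||Q) = 0.5 × 0.0090 + 0.5 × 0.0093 = 0.0091 dits

Unlike KL divergence, JSD is symmetric and bounded: 0 ≤ JSD ≤ log(2).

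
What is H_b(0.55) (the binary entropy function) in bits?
0.9928 bits

The binary entropy function is:
H(p) = -p log(p) - (1-p) log(1-p)

H(0.55) = -0.55 × log_2(0.55) - 0.45 × log_2(0.45)
H(0.55) = 0.9928 bits

Note: Binary entropy is maximized at p=0.5 (H=1 bit) and minimized at p=0 or p=1 (H=0).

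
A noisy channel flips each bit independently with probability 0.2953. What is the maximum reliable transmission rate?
0.1245 bits

For a binary symmetric channel (BSC) with error probability p:
Capacity C = 1 - H(p) bits per symbol

where H(p) = -p log₂(p) - (1-p) log₂(1-p) is the binary entropy function.

H(0.2953) = 0.8755 bits
C = 1 - 0.8755 = 0.1245 bits per symbol

This means we can reliably transmit up to 0.1245 bits of information per channel use.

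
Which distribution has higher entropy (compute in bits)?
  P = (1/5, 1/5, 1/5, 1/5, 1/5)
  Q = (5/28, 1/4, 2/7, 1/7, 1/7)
P

Computing entropies in bits:
H(P) = 2.3219
H(Q) = 2.2623

Distribution P has higher entropy.

Intuition: The distribution closer to uniform (more spread out) has higher entropy.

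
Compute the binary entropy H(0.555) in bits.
0.9913 bits

The binary entropy function is:
H(p) = -p log(p) - (1-p) log(1-p)

H(0.555) = -0.555 × log_2(0.555) - 0.445 × log_2(0.445)
H(0.555) = 0.9913 bits

Note: Binary entropy is maximized at p=0.5 (H=1 bit) and minimized at p=0 or p=1 (H=0).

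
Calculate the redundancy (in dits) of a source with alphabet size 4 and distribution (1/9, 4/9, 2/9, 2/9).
0.0492 dits

Redundancy measures how far a source is from maximum entropy:
R = H_max - H(X)

Maximum entropy for 4 symbols: H_max = log_10(4) = 0.6021 dits
Actual entropy: H(X) = 0.5529 dits
Redundancy: R = 0.6021 - 0.5529 = 0.0492 dits

This redundancy represents potential for compression: the source could be compressed by 0.0492 dits per symbol.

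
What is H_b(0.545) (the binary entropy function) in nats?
0.6891 nats

The binary entropy function is:
H(p) = -p log(p) - (1-p) log(1-p)

H(0.545) = -0.545 × log_e(0.545) - 0.455 × log_e(0.455)
H(0.545) = 0.6891 nats

Note: Binary entropy is maximized at p=0.5 (H=1 bit) and minimized at p=0 or p=1 (H=0).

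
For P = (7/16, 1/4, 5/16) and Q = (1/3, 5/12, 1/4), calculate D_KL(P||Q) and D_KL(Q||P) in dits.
D_KL(P||Q) = 0.0265, D_KL(Q||P) = 0.0288

KL divergence is not symmetric: D_KL(P||Q) ≠ D_KL(Q||P) in general.

D_KL(P||Q) = 0.0265 dits
D_KL(Q||P) = 0.0288 dits

No, they are not equal!

This asymmetry is why KL divergence is not a true distance metric.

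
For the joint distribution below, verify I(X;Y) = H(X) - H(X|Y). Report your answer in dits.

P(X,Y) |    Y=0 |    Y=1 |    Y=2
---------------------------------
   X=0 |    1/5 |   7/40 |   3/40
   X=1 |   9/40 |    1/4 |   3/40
I(X;Y) = 0.0010 dits

Mutual information has multiple equivalent forms:
- I(X;Y) = H(X) - H(X|Y)
- I(X;Y) = H(Y) - H(Y|X)
- I(X;Y) = H(X) + H(Y) - H(X,Y)

Computing all quantities:
H(X) = 0.2989, H(Y) = 0.4395, H(X,Y) = 0.7373
H(X|Y) = 0.2978, H(Y|X) = 0.4384

Verification:
H(X) - H(X|Y) = 0.2989 - 0.2978 = 0.0010
H(Y) - H(Y|X) = 0.4395 - 0.4384 = 0.0010
H(X) + H(Y) - H(X,Y) = 0.2989 + 0.4395 - 0.7373 = 0.0010

All forms give I(X;Y) = 0.0010 dits. ✓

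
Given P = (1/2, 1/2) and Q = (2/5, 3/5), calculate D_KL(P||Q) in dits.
0.0089 dits

KL divergence: D_KL(P||Q) = Σ p(x) log(p(x)/q(x))

Computing term by term:
  x=0: 1/2 × log_10[(1/2)/(2/5)] = 1/2 × 0.0969 = 0.0485
  x=1: 1/2 × log_10[(1/2)/(3/5)] = 1/2 × -0.0792 = -0.0396

D_KL(P||Q) = 0.0089 dits

Note: KL divergence is always non-negative and equals 0 iff P = Q.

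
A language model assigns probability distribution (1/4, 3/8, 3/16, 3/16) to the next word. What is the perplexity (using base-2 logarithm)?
3.8272

Perplexity is 2^H (or exp(H) for natural log).

First, H = -Σ p log p = 1.9363 bits
Perplexity = 2^1.9363 = 3.8272

Interpretation: The model's uncertainty is equivalent to choosing uniformly among 3.8 options.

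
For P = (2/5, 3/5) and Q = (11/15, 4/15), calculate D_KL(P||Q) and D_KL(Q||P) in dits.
D_KL(P||Q) = 0.1060, D_KL(Q||P) = 0.0991

KL divergence is not symmetric: D_KL(P||Q) ≠ D_KL(Q||P) in general.

D_KL(P||Q) = 0.1060 dits
D_KL(Q||P) = 0.0991 dits

No, they are not equal!

This asymmetry is why KL divergence is not a true distance metric.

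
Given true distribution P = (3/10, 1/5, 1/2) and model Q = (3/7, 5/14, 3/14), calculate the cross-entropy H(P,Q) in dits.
0.5343 dits

Cross-entropy: H(P,Q) = -Σ p(x) log q(x)

Alternatively: H(P,Q) = H(P) + D_KL(P||Q)
H(P) = 0.4472 dits
D_KL(P||Q) = 0.0872 dits

H(P,Q) = 0.4472 + 0.0872 = 0.5343 dits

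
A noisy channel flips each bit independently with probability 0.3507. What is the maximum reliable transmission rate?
0.0653 bits

For a binary symmetric channel (BSC) with error probability p:
Capacity C = 1 - H(p) bits per symbol

where H(p) = -p log₂(p) - (1-p) log₂(1-p) is the binary entropy function.

H(0.3507) = 0.9347 bits
C = 1 - 0.9347 = 0.0653 bits per symbol

This means we can reliably transmit up to 0.0653 bits of information per channel use.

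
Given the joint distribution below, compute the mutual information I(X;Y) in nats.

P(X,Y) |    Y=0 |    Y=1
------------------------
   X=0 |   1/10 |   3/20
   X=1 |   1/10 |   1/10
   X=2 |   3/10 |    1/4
0.0073 nats

Mutual information: I(X;Y) = H(X) + H(Y) - H(X,Y)

Marginals:
P(X) = (1/4, 1/5, 11/20), H(X) = 0.9973 nats
P(Y) = (1/2, 1/2), H(Y) = 0.6931 nats

Joint entropy: H(X,Y) = 1.6831 nats

I(X;Y) = 0.9973 + 0.6931 - 1.6831 = 0.0073 nats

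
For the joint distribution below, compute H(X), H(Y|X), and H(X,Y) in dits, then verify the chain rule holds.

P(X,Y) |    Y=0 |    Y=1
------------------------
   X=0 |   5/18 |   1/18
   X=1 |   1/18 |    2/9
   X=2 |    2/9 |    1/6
H(X,Y) = 0.7140, H(X) = 0.4731, H(Y|X) = 0.2409 (all in dits)

Chain rule: H(X,Y) = H(X) + H(Y|X)

Left side — joint entropy directly:
H(X,Y) = -Σ p(x,y) log p(x,y) = 0.7140 dits

Right side — compute H(Y|X) from the conditional distributions:
P(X) = (1/3, 5/18, 7/18), so H(X) = 0.4731 dits
H(Y|X) = Σ_x P(X=x) · H(Y|X=x):
  P(Y|X=0) = (5/6, 1/6), H(Y|X=0) = 0.1957, weight P(X=0) = 1/3
  P(Y|X=1) = (1/5, 4/5), H(Y|X=1) = 0.2173, weight P(X=1) = 5/18
  P(Y|X=2) = (4/7, 3/7), H(Y|X=2) = 0.2966, weight P(X=2) = 7/18
H(Y|X) = 0.2409 dits

H(X) + H(Y|X) = 0.4731 + 0.2409 = 0.7140 dits

Both sides equal 0.7140 dits. ✓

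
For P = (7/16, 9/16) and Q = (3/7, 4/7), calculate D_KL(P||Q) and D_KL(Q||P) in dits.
D_KL(P||Q) = 0.0001, D_KL(Q||P) = 0.0001

KL divergence is not symmetric: D_KL(P||Q) ≠ D_KL(Q||P) in general.

D_KL(P||Q) = 0.0001 dits
D_KL(Q||P) = 0.0001 dits

In this case they happen to be equal (to 4 decimal places).

This asymmetry is why KL divergence is not a true distance metric.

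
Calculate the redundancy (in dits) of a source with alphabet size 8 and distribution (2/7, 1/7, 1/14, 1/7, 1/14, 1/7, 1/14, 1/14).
0.0580 dits

Redundancy measures how far a source is from maximum entropy:
R = H_max - H(X)

Maximum entropy for 8 symbols: H_max = log_10(8) = 0.9031 dits
Actual entropy: H(X) = 0.8451 dits
Redundancy: R = 0.9031 - 0.8451 = 0.0580 dits

This redundancy represents potential for compression: the source could be compressed by 0.0580 dits per symbol.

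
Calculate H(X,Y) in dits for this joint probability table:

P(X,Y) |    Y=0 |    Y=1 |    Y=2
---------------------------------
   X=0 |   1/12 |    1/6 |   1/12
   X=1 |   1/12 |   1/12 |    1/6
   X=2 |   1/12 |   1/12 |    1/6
0.9287 dits

Joint entropy is H(X,Y) = -Σ_{x,y} p(x,y) log p(x,y).

Summing over all non-zero entries:
H(X,Y) = -[1/12·log_10(1/12) + 1/6·log_10(1/6) + 1/12·log_10(1/12) + 1/12·log_10(1/12) + 1/12·log_10(1/12) + 1/6·log_10(1/6) + 1/12·log_10(1/12) + 1/12·log_10(1/12) + 1/6·log_10(1/6)]
H(X,Y) = 0.9287 dits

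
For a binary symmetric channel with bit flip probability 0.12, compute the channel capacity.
0.4706 bits

For a binary symmetric channel (BSC) with error probability p:
Capacity C = 1 - H(p) bits per symbol

where H(p) = -p log₂(p) - (1-p) log₂(1-p) is the binary entropy function.

H(0.12) = 0.5294 bits
C = 1 - 0.5294 = 0.4706 bits per symbol

This means we can reliably transmit up to 0.4706 bits of information per channel use.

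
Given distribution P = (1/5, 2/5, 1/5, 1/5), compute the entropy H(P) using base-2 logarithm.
1.9219 bits

Shannon entropy is H(X) = -Σ p(x) log p(x).

For P = (1/5, 2/5, 1/5, 1/5):
H = -1/5 × log_2(1/5) -2/5 × log_2(2/5) -1/5 × log_2(1/5) -1/5 × log_2(1/5)
H = 1.9219 bits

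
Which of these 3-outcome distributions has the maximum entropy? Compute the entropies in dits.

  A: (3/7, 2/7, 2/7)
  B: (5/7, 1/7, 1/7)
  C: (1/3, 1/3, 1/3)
C

For a discrete distribution over n outcomes, entropy is maximized by the uniform distribution.

Computing entropies:
H(A) = 0.4686 dits
H(B) = 0.3458 dits
H(C) = 0.4771 dits

The uniform distribution (where all probabilities equal 1/3) achieves the maximum entropy of log_10(3) = 0.4771 dits.

Distribution C has the highest entropy.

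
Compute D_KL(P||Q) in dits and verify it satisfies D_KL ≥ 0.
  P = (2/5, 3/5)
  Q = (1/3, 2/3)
0.0042 dits

KL divergence satisfies the Gibbs inequality: D_KL(P||Q) ≥ 0 for all distributions P, Q.

D_KL(P||Q) = Σ p(x) log(p(x)/q(x))
Term by term:
  x=0: 2/5 × log_10[(2/5)/(1/3)] = 0.0317
  x=1: 3/5 × log_10[(3/5)/(2/3)] = -0.0275
D_KL(P||Q) = 0.0042 dits

D_KL(P||Q) = 0.0042 ≥ 0 ✓

This non-negativity is a fundamental property: relative entropy cannot be negative because it measures how different Q is from P.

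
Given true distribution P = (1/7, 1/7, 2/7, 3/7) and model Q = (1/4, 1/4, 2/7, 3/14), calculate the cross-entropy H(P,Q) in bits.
2.0403 bits

Cross-entropy: H(P,Q) = -Σ p(x) log q(x)

Alternatively: H(P,Q) = H(P) + D_KL(P||Q)
H(P) = 1.8424 bits
D_KL(P||Q) = 0.1979 bits

H(P,Q) = 1.8424 + 0.1979 = 2.0403 bits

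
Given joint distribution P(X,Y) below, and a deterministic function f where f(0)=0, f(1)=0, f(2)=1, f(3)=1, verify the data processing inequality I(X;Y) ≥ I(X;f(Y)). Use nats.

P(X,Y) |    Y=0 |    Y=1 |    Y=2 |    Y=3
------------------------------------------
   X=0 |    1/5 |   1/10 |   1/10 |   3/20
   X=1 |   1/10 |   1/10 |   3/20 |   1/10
I(X;Y) = 0.0220, I(X;f(Y)) = 0.0051, inequality holds: 0.0220 ≥ 0.0051

Data Processing Inequality: For any Markov chain X → Y → Z, we have I(X;Y) ≥ I(X;Z).

Here Z = f(Y) is a deterministic function of Y, forming X → Y → Z.

Original I(X;Y) = 0.0220 nats

After applying f:
P(X,Z) where Z=f(Y):
- P(X,Z=0) = P(X,Y=0) + P(X,Y=1)
- P(X,Z=1) = P(X,Y=2) + P(X,Y=3)

I(X;Z) = I(X;f(Y)) = 0.0051 nats

Verification: 0.0220 ≥ 0.0051 ✓

Information cannot be created by processing; the function f can only lose information about X.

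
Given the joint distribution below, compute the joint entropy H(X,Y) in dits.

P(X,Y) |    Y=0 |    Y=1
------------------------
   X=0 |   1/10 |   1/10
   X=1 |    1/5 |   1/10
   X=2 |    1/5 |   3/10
0.7365 dits

Joint entropy is H(X,Y) = -Σ_{x,y} p(x,y) log p(x,y).

Summing over all non-zero entries:
H(X,Y) = -[1/10·log_10(1/10) + 1/10·log_10(1/10) + 1/5·log_10(1/5) + 1/10·log_10(1/10) + 1/5·log_10(1/5) + 3/10·log_10(3/10)]
H(X,Y) = 0.7365 dits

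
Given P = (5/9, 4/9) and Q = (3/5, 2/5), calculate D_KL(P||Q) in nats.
0.0041 nats

KL divergence: D_KL(P||Q) = Σ p(x) log(p(x)/q(x))

Computing term by term:
  x=0: 5/9 × log_e[(5/9)/(3/5)] = 5/9 × -0.0770 = -0.0428
  x=1: 4/9 × log_e[(4/9)/(2/5)] = 4/9 × 0.1054 = 0.0468

D_KL(P||Q) = 0.0041 nats

Note: KL divergence is always non-negative and equals 0 iff P = Q.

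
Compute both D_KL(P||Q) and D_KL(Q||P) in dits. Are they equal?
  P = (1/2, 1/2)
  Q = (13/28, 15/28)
D_KL(P||Q) = 0.0011, D_KL(Q||P) = 0.0011

KL divergence is not symmetric: D_KL(P||Q) ≠ D_KL(Q||P) in general.

D_KL(P||Q) = 0.0011 dits
D_KL(Q||P) = 0.0011 dits

In this case they happen to be equal (to 4 decimal places).

This asymmetry is why KL divergence is not a true distance metric.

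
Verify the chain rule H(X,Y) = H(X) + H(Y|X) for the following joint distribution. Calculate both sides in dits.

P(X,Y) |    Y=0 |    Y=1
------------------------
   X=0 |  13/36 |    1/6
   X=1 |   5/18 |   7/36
H(X,Y) = 0.5823, H(X) = 0.3004, H(Y|X) = 0.2819 (all in dits)

Chain rule: H(X,Y) = H(X) + H(Y|X)

Left side — joint entropy directly:
H(X,Y) = -Σ p(x,y) log p(x,y) = 0.5823 dits

Right side — compute H(Y|X) from the conditional distributions:
P(X) = (19/36, 17/36), so H(X) = 0.3004 dits
H(Y|X) = Σ_x P(X=x) · H(Y|X=x):
  P(Y|X=0) = (13/19, 6/19), H(Y|X=0) = 0.2708, weight P(X=0) = 19/36
  P(Y|X=1) = (10/17, 7/17), H(Y|X=1) = 0.2942, weight P(X=1) = 17/36
H(Y|X) = 0.2819 dits

H(X) + H(Y|X) = 0.3004 + 0.2819 = 0.5823 dits

Both sides equal 0.5823 dits. ✓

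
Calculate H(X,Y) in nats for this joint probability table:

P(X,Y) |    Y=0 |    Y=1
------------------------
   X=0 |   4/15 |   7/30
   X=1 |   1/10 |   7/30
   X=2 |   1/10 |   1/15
1.6727 nats

Joint entropy is H(X,Y) = -Σ_{x,y} p(x,y) log p(x,y).

Summing over all non-zero entries:
H(X,Y) = -[4/15·log_e(4/15) + 7/30·log_e(7/30) + 1/10·log_e(1/10) + 7/30·log_e(7/30) + 1/10·log_e(1/10) + 1/15·log_e(1/15)]
H(X,Y) = 1.6727 nats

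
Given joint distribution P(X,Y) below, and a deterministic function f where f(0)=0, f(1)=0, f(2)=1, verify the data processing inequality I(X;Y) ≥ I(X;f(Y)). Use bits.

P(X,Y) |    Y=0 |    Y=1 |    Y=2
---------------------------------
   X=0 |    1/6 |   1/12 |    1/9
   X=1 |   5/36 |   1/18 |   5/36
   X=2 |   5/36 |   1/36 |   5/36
I(X;Y) = 0.0230, I(X;f(Y)) = 0.0122, inequality holds: 0.0230 ≥ 0.0122

Data Processing Inequality: For any Markov chain X → Y → Z, we have I(X;Y) ≥ I(X;Z).

Here Z = f(Y) is a deterministic function of Y, forming X → Y → Z.

Original I(X;Y) = 0.0230 bits

After applying f:
P(X,Z) where Z=f(Y):
- P(X,Z=0) = P(X,Y=0) + P(X,Y=1)
- P(X,Z=1) = P(X,Y=2)

I(X;Z) = I(X;f(Y)) = 0.0122 bits

Verification: 0.0230 ≥ 0.0122 ✓

Information cannot be created by processing; the function f can only lose information about X.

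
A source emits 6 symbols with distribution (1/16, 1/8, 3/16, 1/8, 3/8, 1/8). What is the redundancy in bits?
0.2265 bits

Redundancy measures how far a source is from maximum entropy:
R = H_max - H(X)

Maximum entropy for 6 symbols: H_max = log_2(6) = 2.5850 bits
Actual entropy: H(X) = 2.3585 bits
Redundancy: R = 2.5850 - 2.3585 = 0.2265 bits

This redundancy represents potential for compression: the source could be compressed by 0.2265 bits per symbol.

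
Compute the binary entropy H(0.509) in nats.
0.6930 nats

The binary entropy function is:
H(p) = -p log(p) - (1-p) log(1-p)

H(0.509) = -0.509 × log_e(0.509) - 0.491 × log_e(0.491)
H(0.509) = 0.6930 nats

Note: Binary entropy is maximized at p=0.5 (H=1 bit) and minimized at p=0 or p=1 (H=0).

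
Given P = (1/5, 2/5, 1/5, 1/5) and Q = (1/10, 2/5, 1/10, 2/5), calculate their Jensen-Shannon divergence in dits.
0.0148 dits

Jensen-Shannon divergence is:
JSD(P||Q) = 0.5 × D_KL(P||M) + 0.5 × D_KL(Q||M)
where M = 0.5 × (P + Q) is the mixture distribution.

M = 0.5 × (1/5, 2/5, 1/5, 1/5) + 0.5 × (1/10, 2/5, 1/10, 2/5) = (3/20, 2/5, 3/20, 3/10)

D_KL(P||M) = 0.0148 dits
D_KL(Q||M) = 0.0148 dits

JSD(P||Q) = 0.5 × 0.0148 + 0.5 × 0.0148 = 0.0148 dits

Unlike KL divergence, JSD is symmetric and bounded: 0 ≤ JSD ≤ log(2).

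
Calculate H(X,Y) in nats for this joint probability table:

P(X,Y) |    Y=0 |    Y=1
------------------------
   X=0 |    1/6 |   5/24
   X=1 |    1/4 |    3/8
1.3398 nats

Joint entropy is H(X,Y) = -Σ_{x,y} p(x,y) log p(x,y).

Summing over all non-zero entries:
H(X,Y) = -[1/6·log_e(1/6) + 5/24·log_e(5/24) + 1/4·log_e(1/4) + 3/8·log_e(3/8)]
H(X,Y) = 1.3398 nats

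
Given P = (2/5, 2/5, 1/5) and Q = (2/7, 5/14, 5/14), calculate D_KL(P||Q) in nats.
0.0640 nats

KL divergence: D_KL(P||Q) = Σ p(x) log(p(x)/q(x))

Computing term by term:
  x=0: 2/5 × log_e[(2/5)/(2/7)] = 2/5 × 0.3365 = 0.1346
  x=1: 2/5 × log_e[(2/5)/(5/14)] = 2/5 × 0.1133 = 0.0453
  x=2: 1/5 × log_e[(1/5)/(5/14)] = 1/5 × -0.5798 = -0.1160

D_KL(P||Q) = 0.0640 nats

Note: KL divergence is always non-negative and equals 0 iff P = Q.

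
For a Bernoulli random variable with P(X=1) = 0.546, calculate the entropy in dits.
0.2992 dits

The binary entropy function is:
H(p) = -p log(p) - (1-p) log(1-p)

H(0.546) = -0.546 × log_10(0.546) - 0.454 × log_10(0.454)
H(0.546) = 0.2992 dits

Note: Binary entropy is maximized at p=0.5 (H=1 bit) and minimized at p=0 or p=1 (H=0).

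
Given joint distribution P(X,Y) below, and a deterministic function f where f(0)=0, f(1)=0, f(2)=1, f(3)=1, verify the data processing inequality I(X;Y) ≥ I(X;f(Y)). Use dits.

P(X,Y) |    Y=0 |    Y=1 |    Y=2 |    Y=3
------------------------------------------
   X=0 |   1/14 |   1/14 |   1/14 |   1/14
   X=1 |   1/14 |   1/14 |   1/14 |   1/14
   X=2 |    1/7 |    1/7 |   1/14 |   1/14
I(X;Y) = 0.0061, I(X;f(Y)) = 0.0061, inequality holds: 0.0061 ≥ 0.0061

Data Processing Inequality: For any Markov chain X → Y → Z, we have I(X;Y) ≥ I(X;Z).

Here Z = f(Y) is a deterministic function of Y, forming X → Y → Z.

Original I(X;Y) = 0.0061 dits

After applying f:
P(X,Z) where Z=f(Y):
- P(X,Z=0) = P(X,Y=0) + P(X,Y=1)
- P(X,Z=1) = P(X,Y=2) + P(X,Y=3)

I(X;Z) = I(X;f(Y)) = 0.0061 dits

Verification: 0.0061 ≥ 0.0061 ✓

Information cannot be created by processing; the function f can only lose information about X.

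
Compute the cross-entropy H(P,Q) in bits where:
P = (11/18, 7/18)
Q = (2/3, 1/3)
0.9739 bits

Cross-entropy: H(P,Q) = -Σ p(x) log q(x)

Alternatively: H(P,Q) = H(P) + D_KL(P||Q)
H(P) = 0.9641 bits
D_KL(P||Q) = 0.0098 bits

H(P,Q) = 0.9641 + 0.0098 = 0.9739 bits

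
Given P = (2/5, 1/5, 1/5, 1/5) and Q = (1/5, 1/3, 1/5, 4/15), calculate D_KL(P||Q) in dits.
0.0511 dits

KL divergence: D_KL(P||Q) = Σ p(x) log(p(x)/q(x))

Computing term by term:
  x=0: 2/5 × log_10[(2/5)/(1/5)] = 2/5 × 0.3010 = 0.1204
  x=1: 1/5 × log_10[(1/5)/(1/3)] = 1/5 × -0.2218 = -0.0444
  x=2: 1/5 × log_10[(1/5)/(1/5)] = 1/5 × 0.0000 = 0.0000
  x=3: 1/5 × log_10[(1/5)/(4/15)] = 1/5 × -0.1249 = -0.0250

D_KL(P||Q) = 0.0511 dits

Note: KL divergence is always non-negative and equals 0 iff P = Q.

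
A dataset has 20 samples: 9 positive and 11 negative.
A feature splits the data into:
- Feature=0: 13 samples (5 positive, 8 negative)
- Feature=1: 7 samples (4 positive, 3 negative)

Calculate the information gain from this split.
0.0231 bits

Information Gain = H(Y) - H(Y|Feature)

Before split:
P(positive) = 9/20 = 0.4500
H(Y) = 0.9928 bits

After split:
Feature=0: H = 0.9612 bits (weight = 13/20)
Feature=1: H = 0.9852 bits (weight = 7/20)
H(Y|Feature) = (13/20)×0.9612 + (7/20)×0.9852 = 0.9696 bits

Information Gain = 0.9928 - 0.9696 = 0.0231 bits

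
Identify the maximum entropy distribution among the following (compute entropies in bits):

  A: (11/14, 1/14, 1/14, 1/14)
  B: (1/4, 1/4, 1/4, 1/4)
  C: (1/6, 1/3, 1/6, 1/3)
B

For a discrete distribution over n outcomes, entropy is maximized by the uniform distribution.

Computing entropies:
H(A) = 1.0892 bits
H(B) = 2.0000 bits
H(C) = 1.9183 bits

The uniform distribution (where all probabilities equal 1/4) achieves the maximum entropy of log_2(4) = 2.0000 bits.

Distribution B has the highest entropy.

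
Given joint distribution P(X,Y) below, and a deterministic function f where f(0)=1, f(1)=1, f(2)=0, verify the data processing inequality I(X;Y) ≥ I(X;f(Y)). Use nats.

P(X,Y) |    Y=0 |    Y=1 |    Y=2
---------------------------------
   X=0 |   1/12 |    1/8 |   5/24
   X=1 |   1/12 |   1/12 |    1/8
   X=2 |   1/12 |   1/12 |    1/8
I(X;Y) = 0.0051, I(X;f(Y)) = 0.0025, inequality holds: 0.0051 ≥ 0.0025

Data Processing Inequality: For any Markov chain X → Y → Z, we have I(X;Y) ≥ I(X;Z).

Here Z = f(Y) is a deterministic function of Y, forming X → Y → Z.

Original I(X;Y) = 0.0051 nats

After applying f:
P(X,Z) where Z=f(Y):
- P(X,Z=0) = P(X,Y=2)
- P(X,Z=1) = P(X,Y=0) + P(X,Y=1)

I(X;Z) = I(X;f(Y)) = 0.0025 nats

Verification: 0.0051 ≥ 0.0025 ✓

Information cannot be created by processing; the function f can only lose information about X.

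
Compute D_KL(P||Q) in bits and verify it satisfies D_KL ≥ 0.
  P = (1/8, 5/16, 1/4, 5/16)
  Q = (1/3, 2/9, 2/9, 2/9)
0.1730 bits

KL divergence satisfies the Gibbs inequality: D_KL(P||Q) ≥ 0 for all distributions P, Q.

D_KL(P||Q) = Σ p(x) log(p(x)/q(x))
Term by term:
  x=0: 1/8 × log_2[(1/8)/(1/3)] = -0.1769
  x=1: 5/16 × log_2[(5/16)/(2/9)] = 0.1537
  x=2: 1/4 × log_2[(1/4)/(2/9)] = 0.0425
  x=3: 5/16 × log_2[(5/16)/(2/9)] = 0.1537
D_KL(P||Q) = 0.1730 bits

D_KL(P||Q) = 0.1730 ≥ 0 ✓

This non-negativity is a fundamental property: relative entropy cannot be negative because it measures how different Q is from P.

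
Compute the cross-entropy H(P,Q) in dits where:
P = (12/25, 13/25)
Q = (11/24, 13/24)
0.3011 dits

Cross-entropy: H(P,Q) = -Σ p(x) log q(x)

Alternatively: H(P,Q) = H(P) + D_KL(P||Q)
H(P) = 0.3007 dits
D_KL(P||Q) = 0.0004 dits

H(P,Q) = 0.3007 + 0.0004 = 0.3011 dits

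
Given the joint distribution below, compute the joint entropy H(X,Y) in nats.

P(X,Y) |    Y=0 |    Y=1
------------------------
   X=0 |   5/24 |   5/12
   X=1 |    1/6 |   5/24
1.3170 nats

Joint entropy is H(X,Y) = -Σ_{x,y} p(x,y) log p(x,y).

Summing over all non-zero entries:
H(X,Y) = -[5/24·log_e(5/24) + 5/12·log_e(5/12) + 1/6·log_e(1/6) + 5/24·log_e(5/24)]
H(X,Y) = 1.3170 nats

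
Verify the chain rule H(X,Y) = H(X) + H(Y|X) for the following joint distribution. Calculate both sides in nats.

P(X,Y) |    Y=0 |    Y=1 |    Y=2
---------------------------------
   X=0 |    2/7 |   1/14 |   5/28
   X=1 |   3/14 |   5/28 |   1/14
H(X,Y) = 1.6803, H(X) = 0.6906, H(Y|X) = 0.9897 (all in nats)

Chain rule: H(X,Y) = H(X) + H(Y|X)

Left side — joint entropy directly:
H(X,Y) = -Σ p(x,y) log p(x,y) = 1.6803 nats

Right side — compute H(Y|X) from the conditional distributions:
P(X) = (15/28, 13/28), so H(X) = 0.6906 nats
H(Y|X) = Σ_x P(X=x) · H(Y|X=x):
  P(Y|X=0) = (8/15, 2/15, 1/3), H(Y|X=0) = 0.9701, weight P(X=0) = 15/28
  P(Y|X=1) = (6/13, 5/13, 2/13), H(Y|X=1) = 1.0123, weight P(X=1) = 13/28
H(Y|X) = 0.9897 nats

H(X) + H(Y|X) = 0.6906 + 0.9897 = 1.6803 nats

Both sides equal 1.6803 nats. ✓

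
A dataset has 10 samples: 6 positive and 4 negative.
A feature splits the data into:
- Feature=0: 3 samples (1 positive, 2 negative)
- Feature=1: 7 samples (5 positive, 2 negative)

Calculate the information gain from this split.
0.0913 bits

Information Gain = H(Y) - H(Y|Feature)

Before split:
P(positive) = 6/10 = 0.6000
H(Y) = 0.9710 bits

After split:
Feature=0: H = 0.9183 bits (weight = 3/10)
Feature=1: H = 0.8631 bits (weight = 7/10)
H(Y|Feature) = (3/10)×0.9183 + (7/10)×0.8631 = 0.8797 bits

Information Gain = 0.9710 - 0.8797 = 0.0913 bits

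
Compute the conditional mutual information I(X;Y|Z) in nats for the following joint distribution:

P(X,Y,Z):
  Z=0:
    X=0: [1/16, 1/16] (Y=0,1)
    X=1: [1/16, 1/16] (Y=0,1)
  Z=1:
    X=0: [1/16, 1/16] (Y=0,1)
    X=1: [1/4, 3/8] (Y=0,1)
0.0021 nats

Conditional mutual information: I(X;Y|Z) = H(X|Z) + H(Y|Z) - H(X,Y|Z)

H(Z) = 0.5623
H(X,Z) = 1.0735 → H(X|Z) = 0.5112
H(Y,Z) = 1.2450 → H(Y|Z) = 0.6827
H(X,Y,Z) = 1.7541 → H(X,Y|Z) = 1.1918

I(X;Y|Z) = 0.5112 + 0.6827 - 1.1918 = 0.0021 nats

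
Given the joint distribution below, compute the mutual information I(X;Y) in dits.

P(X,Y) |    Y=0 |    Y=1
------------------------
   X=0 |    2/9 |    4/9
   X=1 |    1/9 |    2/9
0.0000 dits

Mutual information: I(X;Y) = H(X) + H(Y) - H(X,Y)

Marginals:
P(X) = (2/3, 1/3), H(X) = 0.2764 dits
P(Y) = (1/3, 2/3), H(Y) = 0.2764 dits

Joint entropy: H(X,Y) = 0.5529 dits

I(X;Y) = 0.2764 + 0.2764 - 0.5529 = 0.0000 dits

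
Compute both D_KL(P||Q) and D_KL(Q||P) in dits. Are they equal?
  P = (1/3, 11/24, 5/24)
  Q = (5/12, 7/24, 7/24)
D_KL(P||Q) = 0.0272, D_KL(Q||P) = 0.0257

KL divergence is not symmetric: D_KL(P||Q) ≠ D_KL(Q||P) in general.

D_KL(P||Q) = 0.0272 dits
D_KL(Q||P) = 0.0257 dits

No, they are not equal!

This asymmetry is why KL divergence is not a true distance metric.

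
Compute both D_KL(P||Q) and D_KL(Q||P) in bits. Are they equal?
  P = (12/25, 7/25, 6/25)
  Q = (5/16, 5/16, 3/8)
D_KL(P||Q) = 0.0983, D_KL(Q||P) = 0.0975

KL divergence is not symmetric: D_KL(P||Q) ≠ D_KL(Q||P) in general.

D_KL(P||Q) = 0.0983 bits
D_KL(Q||P) = 0.0975 bits

No, they are not equal!

This asymmetry is why KL divergence is not a true distance metric.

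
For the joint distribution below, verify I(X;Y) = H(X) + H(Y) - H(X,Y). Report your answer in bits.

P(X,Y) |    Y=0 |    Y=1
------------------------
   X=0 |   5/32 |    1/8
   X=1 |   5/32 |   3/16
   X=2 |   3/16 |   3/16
I(X;Y) = 0.0046 bits

Mutual information has multiple equivalent forms:
- I(X;Y) = H(X) - H(X|Y)
- I(X;Y) = H(Y) - H(Y|X)
- I(X;Y) = H(X) + H(Y) - H(X,Y)

Computing all quantities:
H(X) = 1.5749, H(Y) = 1.0000, H(X,Y) = 2.5704
H(X|Y) = 1.5704, H(Y|X) = 0.9954

Verification:
H(X) - H(X|Y) = 1.5749 - 1.5704 = 0.0046
H(Y) - H(Y|X) = 1.0000 - 0.9954 = 0.0046
H(X) + H(Y) - H(X,Y) = 1.5749 + 1.0000 - 2.5704 = 0.0046

All forms give I(X;Y) = 0.0046 bits. ✓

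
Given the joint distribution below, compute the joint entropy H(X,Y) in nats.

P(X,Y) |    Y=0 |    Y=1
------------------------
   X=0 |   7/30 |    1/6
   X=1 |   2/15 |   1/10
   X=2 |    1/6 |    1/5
1.7576 nats

Joint entropy is H(X,Y) = -Σ_{x,y} p(x,y) log p(x,y).

Summing over all non-zero entries:
H(X,Y) = -[7/30·log_e(7/30) + 1/6·log_e(1/6) + 2/15·log_e(2/15) + 1/10·log_e(1/10) + 1/6·log_e(1/6) + 1/5·log_e(1/5)]
H(X,Y) = 1.7576 nats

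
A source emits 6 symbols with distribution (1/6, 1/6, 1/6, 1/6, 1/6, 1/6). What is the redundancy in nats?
0.0000 nats

Redundancy measures how far a source is from maximum entropy:
R = H_max - H(X)

Maximum entropy for 6 symbols: H_max = log_e(6) = 1.7918 nats
Actual entropy: H(X) = 1.7918 nats
Redundancy: R = 1.7918 - 1.7918 = 0.0000 nats

This redundancy represents potential for compression: the source could be compressed by 0.0000 nats per symbol.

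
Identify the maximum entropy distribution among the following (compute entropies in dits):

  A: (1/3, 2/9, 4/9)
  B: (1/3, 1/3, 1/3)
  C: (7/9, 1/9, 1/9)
B

For a discrete distribution over n outcomes, entropy is maximized by the uniform distribution.

Computing entropies:
H(A) = 0.4607 dits
H(B) = 0.4771 dits
H(C) = 0.2969 dits

The uniform distribution (where all probabilities equal 1/3) achieves the maximum entropy of log_10(3) = 0.4771 dits.

Distribution B has the highest entropy.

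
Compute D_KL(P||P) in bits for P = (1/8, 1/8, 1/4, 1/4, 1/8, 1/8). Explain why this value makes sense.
0.0000 bits

KL divergence satisfies the Gibbs inequality: D_KL(P||Q) ≥ 0 for all distributions P, Q.

D_KL(P||Q) = Σ p(x) log(p(x)/q(x))
Each term is p(x) × log_2(p(x)/p(x)) = p(x) × log_2(1) = 0, so the sum is 0.
D_KL(P||Q) = 0.0000 bits

When P = Q, the KL divergence is exactly 0, as there is no 'divergence' between identical distributions.

This non-negativity is a fundamental property: relative entropy cannot be negative because it measures how different Q is from P.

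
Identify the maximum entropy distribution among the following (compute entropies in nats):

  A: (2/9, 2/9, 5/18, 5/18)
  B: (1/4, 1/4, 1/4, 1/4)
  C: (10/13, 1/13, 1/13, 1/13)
B

For a discrete distribution over n outcomes, entropy is maximized by the uniform distribution.

Computing entropies:
H(A) = 1.3801 nats
H(B) = 1.3863 nats
H(C) = 0.7937 nats

The uniform distribution (where all probabilities equal 1/4) achieves the maximum entropy of log_e(4) = 1.3863 nats.

Distribution B has the highest entropy.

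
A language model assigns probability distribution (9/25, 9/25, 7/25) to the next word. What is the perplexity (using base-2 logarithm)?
2.9803

Perplexity is 2^H (or exp(H) for natural log).

First, H = -Σ p log p = 1.5755 bits
Perplexity = 2^1.5755 = 2.9803

Interpretation: The model's uncertainty is equivalent to choosing uniformly among 3.0 options.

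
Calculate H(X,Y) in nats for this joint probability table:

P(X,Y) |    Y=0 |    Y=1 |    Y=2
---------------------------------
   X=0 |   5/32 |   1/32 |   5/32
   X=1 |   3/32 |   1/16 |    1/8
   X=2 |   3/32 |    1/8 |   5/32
2.1154 nats

Joint entropy is H(X,Y) = -Σ_{x,y} p(x,y) log p(x,y).

Summing over all non-zero entries:
H(X,Y) = -[5/32·log_e(5/32) + 1/32·log_e(1/32) + 5/32·log_e(5/32) + 3/32·log_e(3/32) + 1/16·log_e(1/16) + 1/8·log_e(1/8) + 3/32·log_e(3/32) + 1/8·log_e(1/8) + 5/32·log_e(5/32)]
H(X,Y) = 2.1154 nats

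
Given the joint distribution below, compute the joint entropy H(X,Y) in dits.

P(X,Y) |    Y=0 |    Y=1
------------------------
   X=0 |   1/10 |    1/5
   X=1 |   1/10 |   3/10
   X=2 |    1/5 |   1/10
0.7365 dits

Joint entropy is H(X,Y) = -Σ_{x,y} p(x,y) log p(x,y).

Summing over all non-zero entries:
H(X,Y) = -[1/10·log_10(1/10) + 1/5·log_10(1/5) + 1/10·log_10(1/10) + 3/10·log_10(3/10) + 1/5·log_10(1/5) + 1/10·log_10(1/10)]
H(X,Y) = 0.7365 dits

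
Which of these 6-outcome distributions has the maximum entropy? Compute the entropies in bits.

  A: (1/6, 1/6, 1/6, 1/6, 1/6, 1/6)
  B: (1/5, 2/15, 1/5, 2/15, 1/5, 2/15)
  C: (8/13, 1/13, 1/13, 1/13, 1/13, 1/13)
A

For a discrete distribution over n outcomes, entropy is maximized by the uniform distribution.

Computing entropies:
H(A) = 2.5850 bits
H(B) = 2.5559 bits
H(C) = 1.8543 bits

The uniform distribution (where all probabilities equal 1/6) achieves the maximum entropy of log_2(6) = 2.5850 bits.

Distribution A has the highest entropy.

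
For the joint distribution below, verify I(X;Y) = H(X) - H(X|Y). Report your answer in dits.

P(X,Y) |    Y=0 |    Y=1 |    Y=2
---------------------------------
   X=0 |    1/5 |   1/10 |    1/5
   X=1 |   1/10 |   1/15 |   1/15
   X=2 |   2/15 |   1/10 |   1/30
I(X;Y) = 0.0161 dits

Mutual information has multiple equivalent forms:
- I(X;Y) = H(X) - H(X|Y)
- I(X;Y) = H(Y) - H(Y|X)
- I(X;Y) = H(X) + H(Y) - H(X,Y)

Computing all quantities:
H(X) = 0.4511, H(Y) = 0.4673, H(X,Y) = 0.9023
H(X|Y) = 0.4350, H(Y|X) = 0.4513

Verification:
H(X) - H(X|Y) = 0.4511 - 0.4350 = 0.0161
H(Y) - H(Y|X) = 0.4673 - 0.4513 = 0.0161
H(X) + H(Y) - H(X,Y) = 0.4511 + 0.4673 - 0.9023 = 0.0161

All forms give I(X;Y) = 0.0161 dits. ✓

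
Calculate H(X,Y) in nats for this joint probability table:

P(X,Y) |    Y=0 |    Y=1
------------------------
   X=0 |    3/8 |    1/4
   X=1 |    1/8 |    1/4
1.3209 nats

Joint entropy is H(X,Y) = -Σ_{x,y} p(x,y) log p(x,y).

Summing over all non-zero entries:
H(X,Y) = -[3/8·log_e(3/8) + 1/4·log_e(1/4) + 1/8·log_e(1/8) + 1/4·log_e(1/4)]
H(X,Y) = 1.3209 nats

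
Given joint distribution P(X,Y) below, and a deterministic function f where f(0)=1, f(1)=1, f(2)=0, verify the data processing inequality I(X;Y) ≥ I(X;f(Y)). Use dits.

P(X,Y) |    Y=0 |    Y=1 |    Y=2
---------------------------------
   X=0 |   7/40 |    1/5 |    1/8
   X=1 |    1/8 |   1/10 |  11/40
I(X;Y) = 0.0217, I(X;f(Y)) = 0.0207, inequality holds: 0.0217 ≥ 0.0207

Data Processing Inequality: For any Markov chain X → Y → Z, we have I(X;Y) ≥ I(X;Z).

Here Z = f(Y) is a deterministic function of Y, forming X → Y → Z.

Original I(X;Y) = 0.0217 dits

After applying f:
P(X,Z) where Z=f(Y):
- P(X,Z=0) = P(X,Y=2)
- P(X,Z=1) = P(X,Y=0) + P(X,Y=1)

I(X;Z) = I(X;f(Y)) = 0.0207 dits

Verification: 0.0217 ≥ 0.0207 ✓

Information cannot be created by processing; the function f can only lose information about X.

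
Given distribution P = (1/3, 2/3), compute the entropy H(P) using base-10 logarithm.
0.2764 dits

Shannon entropy is H(X) = -Σ p(x) log p(x).

For P = (1/3, 2/3):
H = -1/3 × log_10(1/3) -2/3 × log_10(2/3)
H = 0.2764 dits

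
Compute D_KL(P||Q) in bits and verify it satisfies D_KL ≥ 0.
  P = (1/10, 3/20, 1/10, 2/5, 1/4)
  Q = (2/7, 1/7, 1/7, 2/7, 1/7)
0.2037 bits

KL divergence satisfies the Gibbs inequality: D_KL(P||Q) ≥ 0 for all distributions P, Q.

D_KL(P||Q) = Σ p(x) log(p(x)/q(x))
Term by term:
  x=0: 1/10 × log_2[(1/10)/(2/7)] = -0.1515
  x=1: 3/20 × log_2[(3/20)/(1/7)] = 0.0106
  x=2: 1/10 × log_2[(1/10)/(1/7)] = -0.0515
  x=3: 2/5 × log_2[(2/5)/(2/7)] = 0.1942
  x=4: 1/4 × log_2[(1/4)/(1/7)] = 0.2018
D_KL(P||Q) = 0.2037 bits

D_KL(P||Q) = 0.2037 ≥ 0 ✓

This non-negativity is a fundamental property: relative entropy cannot be negative because it measures how different Q is from P.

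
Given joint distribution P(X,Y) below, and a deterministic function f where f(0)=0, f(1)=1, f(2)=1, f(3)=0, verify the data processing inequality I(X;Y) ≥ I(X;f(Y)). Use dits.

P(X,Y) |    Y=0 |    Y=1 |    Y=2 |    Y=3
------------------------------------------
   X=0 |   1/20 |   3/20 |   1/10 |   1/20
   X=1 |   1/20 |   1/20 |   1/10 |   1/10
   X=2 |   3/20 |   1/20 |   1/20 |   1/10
I(X;Y) = 0.0406, I(X;f(Y)) = 0.0288, inequality holds: 0.0406 ≥ 0.0288

Data Processing Inequality: For any Markov chain X → Y → Z, we have I(X;Y) ≥ I(X;Z).

Here Z = f(Y) is a deterministic function of Y, forming X → Y → Z.

Original I(X;Y) = 0.0406 dits

After applying f:
P(X,Z) where Z=f(Y):
- P(X,Z=0) = P(X,Y=0) + P(X,Y=3)
- P(X,Z=1) = P(X,Y=1) + P(X,Y=2)

I(X;Z) = I(X;f(Y)) = 0.0288 dits

Verification: 0.0406 ≥ 0.0288 ✓

Information cannot be created by processing; the function f can only lose information about X.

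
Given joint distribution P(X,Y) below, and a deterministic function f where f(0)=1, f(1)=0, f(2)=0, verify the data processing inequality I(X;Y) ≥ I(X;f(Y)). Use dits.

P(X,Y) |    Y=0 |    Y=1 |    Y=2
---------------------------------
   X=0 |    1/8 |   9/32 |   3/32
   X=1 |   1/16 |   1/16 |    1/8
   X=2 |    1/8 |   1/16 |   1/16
I(X;Y) = 0.0323, I(X;f(Y)) = 0.0113, inequality holds: 0.0323 ≥ 0.0113

Data Processing Inequality: For any Markov chain X → Y → Z, we have I(X;Y) ≥ I(X;Z).

Here Z = f(Y) is a deterministic function of Y, forming X → Y → Z.

Original I(X;Y) = 0.0323 dits

After applying f:
P(X,Z) where Z=f(Y):
- P(X,Z=0) = P(X,Y=1) + P(X,Y=2)
- P(X,Z=1) = P(X,Y=0)

I(X;Z) = I(X;f(Y)) = 0.0113 dits

Verification: 0.0323 ≥ 0.0113 ✓

Information cannot be created by processing; the function f can only lose information about X.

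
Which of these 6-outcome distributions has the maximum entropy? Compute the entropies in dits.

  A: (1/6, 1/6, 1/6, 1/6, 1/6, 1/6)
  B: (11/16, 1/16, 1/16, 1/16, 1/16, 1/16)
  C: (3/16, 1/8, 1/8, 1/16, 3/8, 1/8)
A

For a discrete distribution over n outcomes, entropy is maximized by the uniform distribution.

Computing entropies:
H(A) = 0.7782 dits
H(B) = 0.4882 dits
H(C) = 0.7100 dits

The uniform distribution (where all probabilities equal 1/6) achieves the maximum entropy of log_10(6) = 0.7782 dits.

Distribution A has the highest entropy.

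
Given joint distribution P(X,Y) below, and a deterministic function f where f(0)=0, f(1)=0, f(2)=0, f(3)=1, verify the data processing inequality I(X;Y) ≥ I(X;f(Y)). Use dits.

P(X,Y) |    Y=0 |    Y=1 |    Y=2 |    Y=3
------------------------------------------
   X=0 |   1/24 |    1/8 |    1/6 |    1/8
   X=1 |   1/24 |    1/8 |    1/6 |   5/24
I(X;Y) = 0.0031, I(X;f(Y)) = 0.0031, inequality holds: 0.0031 ≥ 0.0031

Data Processing Inequality: For any Markov chain X → Y → Z, we have I(X;Y) ≥ I(X;Z).

Here Z = f(Y) is a deterministic function of Y, forming X → Y → Z.

Original I(X;Y) = 0.0031 dits

After applying f:
P(X,Z) where Z=f(Y):
- P(X,Z=0) = P(X,Y=0) + P(X,Y=1) + P(X,Y=2)
- P(X,Z=1) = P(X,Y=3)

I(X;Z) = I(X;f(Y)) = 0.0031 dits

Verification: 0.0031 ≥ 0.0031 ✓

Information cannot be created by processing; the function f can only lose information about X.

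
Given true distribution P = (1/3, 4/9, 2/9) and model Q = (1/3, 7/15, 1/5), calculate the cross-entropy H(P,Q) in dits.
0.4615 dits

Cross-entropy: H(P,Q) = -Σ p(x) log q(x)

Alternatively: H(P,Q) = H(P) + D_KL(P||Q)
H(P) = 0.4607 dits
D_KL(P||Q) = 0.0008 dits

H(P,Q) = 0.4607 + 0.0008 = 0.4615 dits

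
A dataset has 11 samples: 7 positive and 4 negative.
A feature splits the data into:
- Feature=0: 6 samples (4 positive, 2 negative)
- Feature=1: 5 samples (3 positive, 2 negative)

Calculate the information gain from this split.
0.0034 bits

Information Gain = H(Y) - H(Y|Feature)

Before split:
P(positive) = 7/11 = 0.6364
H(Y) = 0.9457 bits

After split:
Feature=0: H = 0.9183 bits (weight = 6/11)
Feature=1: H = 0.9710 bits (weight = 5/11)
H(Y|Feature) = (6/11)×0.9183 + (5/11)×0.9710 = 0.9422 bits

Information Gain = 0.9457 - 0.9422 = 0.0034 bits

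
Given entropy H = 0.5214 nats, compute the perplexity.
1.6844

Perplexity is e^H (or exp(H) for natural log).

H = 0.5214 nats
Perplexity = e^0.5214 = 1.6844

Interpretation: The model's uncertainty is equivalent to choosing uniformly among 1.7 options.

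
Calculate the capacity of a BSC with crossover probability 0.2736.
0.1534 bits

For a binary symmetric channel (BSC) with error probability p:
Capacity C = 1 - H(p) bits per symbol

where H(p) = -p log₂(p) - (1-p) log₂(1-p) is the binary entropy function.

H(0.2736) = 0.8466 bits
C = 1 - 0.8466 = 0.1534 bits per symbol

This means we can reliably transmit up to 0.1534 bits of information per channel use.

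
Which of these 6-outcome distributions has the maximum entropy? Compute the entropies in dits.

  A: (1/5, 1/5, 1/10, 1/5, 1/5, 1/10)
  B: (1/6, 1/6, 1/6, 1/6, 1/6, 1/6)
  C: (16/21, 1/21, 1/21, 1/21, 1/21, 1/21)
B

For a discrete distribution over n outcomes, entropy is maximized by the uniform distribution.

Computing entropies:
H(A) = 0.7592 dits
H(B) = 0.7782 dits
H(C) = 0.4048 dits

The uniform distribution (where all probabilities equal 1/6) achieves the maximum entropy of log_10(6) = 0.7782 dits.

Distribution B has the highest entropy.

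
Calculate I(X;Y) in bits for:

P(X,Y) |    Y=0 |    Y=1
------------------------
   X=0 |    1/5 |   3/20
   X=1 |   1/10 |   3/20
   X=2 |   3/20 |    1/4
0.0234 bits

Mutual information: I(X;Y) = H(X) + H(Y) - H(X,Y)

Marginals:
P(X) = (7/20, 1/4, 2/5), H(X) = 1.5589 bits
P(Y) = (9/20, 11/20), H(Y) = 0.9928 bits

Joint entropy: H(X,Y) = 2.5282 bits

I(X;Y) = 1.5589 + 0.9928 - 2.5282 = 0.0234 bits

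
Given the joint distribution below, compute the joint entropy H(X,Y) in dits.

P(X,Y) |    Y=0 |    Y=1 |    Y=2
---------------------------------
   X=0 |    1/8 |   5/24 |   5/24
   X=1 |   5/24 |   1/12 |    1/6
0.7583 dits

Joint entropy is H(X,Y) = -Σ_{x,y} p(x,y) log p(x,y).

Summing over all non-zero entries:
H(X,Y) = -[1/8·log_10(1/8) + 5/24·log_10(5/24) + 5/24·log_10(5/24) + 5/24·log_10(5/24) + 1/12·log_10(1/12) + 1/6·log_10(1/6)]
H(X,Y) = 0.7583 dits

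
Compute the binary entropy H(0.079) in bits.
0.3986 bits

The binary entropy function is:
H(p) = -p log(p) - (1-p) log(1-p)

H(0.079) = -0.079 × log_2(0.079) - 0.921 × log_2(0.921)
H(0.079) = 0.3986 bits

Note: Binary entropy is maximized at p=0.5 (H=1 bit) and minimized at p=0 or p=1 (H=0).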